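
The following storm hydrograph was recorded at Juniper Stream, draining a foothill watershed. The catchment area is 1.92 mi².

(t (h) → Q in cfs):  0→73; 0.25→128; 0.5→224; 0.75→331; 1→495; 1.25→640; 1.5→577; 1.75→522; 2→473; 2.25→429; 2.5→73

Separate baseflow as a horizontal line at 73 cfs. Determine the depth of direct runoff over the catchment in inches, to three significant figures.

Direct runoff: 0.0, 55.0, 151.0, 258.0, 422.0, 567.0, 504.0, 449.0, 400.0, 356.0, 0.0 cfs; ΣQ_DR = 3162 cfs.
V = ΣQ_DR · Δt = 3162 × 900 s = 2.846 × 10^6 ft³.
Over A = 1.92 mi², depth = V / A = 0.638 in.

d ≈ 0.638 in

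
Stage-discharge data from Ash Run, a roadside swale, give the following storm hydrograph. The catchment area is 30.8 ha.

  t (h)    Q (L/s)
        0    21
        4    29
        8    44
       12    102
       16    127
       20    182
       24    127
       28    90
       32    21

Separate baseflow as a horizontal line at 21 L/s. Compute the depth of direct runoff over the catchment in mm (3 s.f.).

d ≈ 25.9 mm

Direct runoff: 0.0, 8.0, 23.0, 81.0, 106.0, 161.0, 106.0, 69.0, 0.0 L/s; ΣQ_DR = 554.0 L/s.
V = ΣQ_DR · Δt = 554.0 × 14400 s = 7.978 × 10^6 L.
Over A = 30.8 ha, depth = V / A = 25.9 mm.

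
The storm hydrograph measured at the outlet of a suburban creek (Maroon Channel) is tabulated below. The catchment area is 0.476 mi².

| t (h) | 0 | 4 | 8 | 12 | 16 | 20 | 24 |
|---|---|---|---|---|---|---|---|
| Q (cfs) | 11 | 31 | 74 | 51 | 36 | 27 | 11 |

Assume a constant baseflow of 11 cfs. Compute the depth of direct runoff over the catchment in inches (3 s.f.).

Direct runoff: 0.0, 20.0, 63.0, 40.0, 25.0, 16.0, 0.0 cfs; ΣQ_DR = 164.0 cfs.
V = ΣQ_DR · Δt = 164.0 × 14400 s = 2.362 × 10^6 ft³.
Over A = 0.476 mi², depth = V / A = 2.14 in.

d ≈ 2.14 in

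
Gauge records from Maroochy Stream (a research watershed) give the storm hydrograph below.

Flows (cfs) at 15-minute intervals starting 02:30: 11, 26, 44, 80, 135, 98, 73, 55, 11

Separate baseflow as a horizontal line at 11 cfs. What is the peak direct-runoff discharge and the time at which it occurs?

Subtracting baseflow gives direct-runoff ordinates: 0.0, 15.0, 33.0, 69.0, 124.0, 87.0, 62.0, 44.0, 0.0 cfs.
The maximum is 124.0 cfs, occurring at the reading for t = 03:30.

Q_p = 124.0 cfs at t = 03:30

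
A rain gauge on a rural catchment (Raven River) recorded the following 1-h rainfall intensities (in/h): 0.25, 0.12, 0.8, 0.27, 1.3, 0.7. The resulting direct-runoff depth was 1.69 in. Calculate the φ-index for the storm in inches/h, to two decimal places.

Only the 3 blocks with intensity above φ contribute runoff: 0.8, 1.3, 0.7 in/h.
Σ(I−φ)·Δt = d  ⇒  (0.8+1.3+0.7 − 3φ)·1 = 1.69
φ = (2.800 − 1.69/1) / 3 = 0.37 in/h.

φ ≈ 0.37 in/h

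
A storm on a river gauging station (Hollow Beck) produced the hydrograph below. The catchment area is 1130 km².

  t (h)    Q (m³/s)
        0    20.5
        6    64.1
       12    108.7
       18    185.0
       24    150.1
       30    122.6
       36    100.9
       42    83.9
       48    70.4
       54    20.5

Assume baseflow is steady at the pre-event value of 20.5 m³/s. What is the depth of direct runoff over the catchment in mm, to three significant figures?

d ≈ 13.8 mm

Direct runoff: 0.0, 43.6, 88.2, 164.5, 129.6, 102.1, 80.4, 63.4, 49.9, 0.0 m³/s; ΣQ_DR = 721.7 m³/s.
V = ΣQ_DR · Δt = 721.7 × 21600 s = 1.559 × 10^7 m³.
Over A = 1130 km², depth = V / A = 13.8 mm.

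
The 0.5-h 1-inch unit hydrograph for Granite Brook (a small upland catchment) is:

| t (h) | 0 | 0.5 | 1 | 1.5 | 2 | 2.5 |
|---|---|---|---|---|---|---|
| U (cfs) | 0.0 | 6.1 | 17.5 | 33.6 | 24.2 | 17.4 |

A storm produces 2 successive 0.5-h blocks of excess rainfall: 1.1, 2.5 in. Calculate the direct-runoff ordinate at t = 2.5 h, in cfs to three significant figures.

Q ≈ 79.6 cfs

By discrete convolution, Q_j = Σ (P_i / 1 in) · U_{j−i}.
At t = 2.5 h (j=5): Q = (1.1/1)·17.4 + (2.5/1)·24.2 = 79.6 cfs.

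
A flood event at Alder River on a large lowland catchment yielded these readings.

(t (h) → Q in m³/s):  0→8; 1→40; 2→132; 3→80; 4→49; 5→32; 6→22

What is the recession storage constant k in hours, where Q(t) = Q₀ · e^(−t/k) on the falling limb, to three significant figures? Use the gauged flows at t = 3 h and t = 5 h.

k ≈ 2.18 h

On the falling limb, Q drops from 80 to 32 m³/s between t = 3 h and t = 5 h (Δt = 2 h).
k = −Δt / ln(Q₂/Q₁) = −2 / ln(32/80) = 2.18 h.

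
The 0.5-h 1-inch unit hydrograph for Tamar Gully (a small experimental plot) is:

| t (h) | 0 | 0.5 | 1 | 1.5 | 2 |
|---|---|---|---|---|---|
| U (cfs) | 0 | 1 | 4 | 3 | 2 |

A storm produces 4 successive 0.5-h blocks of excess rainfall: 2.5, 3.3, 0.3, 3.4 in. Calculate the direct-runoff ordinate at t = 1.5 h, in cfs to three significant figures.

By discrete convolution, Q_j = Σ (P_i / 1 in) · U_{j−i}.
At t = 1.5 h (j=3): Q = (2.5/1)·3 + (3.3/1)·4 + (0.3/1)·1 + (3.4/1)·0 = 21.0 cfs.

Q ≈ 21.0 cfs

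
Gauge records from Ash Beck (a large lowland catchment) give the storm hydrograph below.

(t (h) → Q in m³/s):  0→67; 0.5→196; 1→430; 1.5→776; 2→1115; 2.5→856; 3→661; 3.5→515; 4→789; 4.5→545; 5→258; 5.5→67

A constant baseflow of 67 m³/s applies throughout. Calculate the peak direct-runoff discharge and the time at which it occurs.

Subtracting baseflow gives direct-runoff ordinates: 0.0, 129.0, 363.0, 709.0, 1048.0, 789.0, 594.0, 448.0, 722.0, 478.0, 191.0, 0.0 m³/s.
The maximum is 1048.0 m³/s, occurring at the reading for t = 2 h.

Q_p = 1048.0 m³/s at t = 2 h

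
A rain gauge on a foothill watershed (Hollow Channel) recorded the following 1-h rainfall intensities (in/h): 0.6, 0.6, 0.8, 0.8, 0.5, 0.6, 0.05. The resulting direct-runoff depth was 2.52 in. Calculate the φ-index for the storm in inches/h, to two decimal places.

φ ≈ 0.23 in/h

Only the 6 blocks with intensity above φ contribute runoff: 0.6, 0.6, 0.8, 0.8, 0.5, 0.6 in/h.
Σ(I−φ)·Δt = d  ⇒  (0.6+0.6+0.8+0.8+0.5+0.6 − 6φ)·1 = 2.52
φ = (3.900 − 2.52/1) / 6 = 0.23 in/h.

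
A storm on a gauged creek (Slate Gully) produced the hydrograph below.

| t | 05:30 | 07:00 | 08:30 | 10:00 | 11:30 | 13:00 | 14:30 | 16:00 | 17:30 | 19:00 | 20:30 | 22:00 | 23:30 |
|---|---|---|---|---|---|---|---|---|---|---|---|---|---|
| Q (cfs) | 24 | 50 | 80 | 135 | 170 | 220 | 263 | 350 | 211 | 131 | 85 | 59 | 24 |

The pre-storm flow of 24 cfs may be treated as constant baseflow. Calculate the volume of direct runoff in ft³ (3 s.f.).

V ≈ 8.05 × 10^6 ft³

Direct-runoff ordinates (Q − Q_b): 0.0, 26.0, 56.0, 111.0, 146.0, 196.0, 239.0, 326.0, 187.0, 107.0, 61.0, 35.0, 0.0 cfs.
ΣQ_DR = 1490 cfs.
With Δt = 1.5 h = 5400 s, V = ΣQ_DR · Δt = 1490 × 5400 = 8.05 × 10^6 ft³.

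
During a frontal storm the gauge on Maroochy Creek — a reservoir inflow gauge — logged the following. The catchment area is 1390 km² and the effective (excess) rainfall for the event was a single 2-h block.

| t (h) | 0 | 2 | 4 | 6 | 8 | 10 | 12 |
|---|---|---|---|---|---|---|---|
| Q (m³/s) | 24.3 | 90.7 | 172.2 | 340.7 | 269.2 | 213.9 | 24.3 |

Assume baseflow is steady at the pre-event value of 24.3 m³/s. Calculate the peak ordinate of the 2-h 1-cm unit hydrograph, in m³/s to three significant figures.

Direct runoff: 0.0, 66.4, 147.9, 316.4, 244.9, 189.6, 0.0 m³/s; ΣQ_DR = 965.2 m³/s, peak = 316.4 m³/s.
Runoff depth d = ΣQ_DR·Δt / A = 965.2 × 7200 / (1390 km²) = 5.000 mm.
The 1-cm UH is the DRH scaled by (10 mm)/d, so U_p = 316.4 × 10/5.000 = 633 m³/s.

U_p ≈ 633 m³/s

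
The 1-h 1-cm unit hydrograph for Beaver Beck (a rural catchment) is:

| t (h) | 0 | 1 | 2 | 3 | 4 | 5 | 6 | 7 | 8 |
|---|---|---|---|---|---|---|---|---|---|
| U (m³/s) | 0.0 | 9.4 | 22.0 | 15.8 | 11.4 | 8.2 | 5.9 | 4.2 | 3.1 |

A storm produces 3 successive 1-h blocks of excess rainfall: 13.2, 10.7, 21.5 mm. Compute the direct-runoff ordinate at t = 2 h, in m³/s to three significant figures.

Q ≈ 39.1 m³/s

By discrete convolution, Q_j = Σ (P_i / 10 mm) · U_{j−i}.
At t = 2 h (j=2): Q = (13.2/10)·22.0 + (10.7/10)·9.4 + (21.5/10)·0.0 = 39.1 m³/s.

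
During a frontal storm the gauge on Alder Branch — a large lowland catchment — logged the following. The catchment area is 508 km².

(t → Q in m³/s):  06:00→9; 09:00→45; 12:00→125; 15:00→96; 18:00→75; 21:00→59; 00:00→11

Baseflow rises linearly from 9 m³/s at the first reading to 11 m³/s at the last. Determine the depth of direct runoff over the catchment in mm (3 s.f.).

Direct runoff: 0.00, 35.67, 115.33, 86.00, 64.67, 48.33, 0.00 m³/s; ΣQ_DR = 350.0 m³/s.
V = ΣQ_DR · Δt = 350.0 × 10800 s = 3.780 × 10^6 m³.
Over A = 508 km², depth = V / A = 7.44 mm.

d ≈ 7.44 mm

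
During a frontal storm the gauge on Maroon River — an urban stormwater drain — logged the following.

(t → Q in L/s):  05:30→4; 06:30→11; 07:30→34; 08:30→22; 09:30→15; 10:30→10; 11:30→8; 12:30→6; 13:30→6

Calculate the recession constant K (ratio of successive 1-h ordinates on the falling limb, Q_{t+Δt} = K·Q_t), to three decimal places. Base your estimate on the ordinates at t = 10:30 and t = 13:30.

K ≈ 0.843

Using the recession-limb readings at t = 10:30 and t = 13:30: Q falls from 10 to 6 L/s over 3 intervals.
K = (Q₂/Q₁)^(1/3) = (6/10)^(1/3) = 0.843.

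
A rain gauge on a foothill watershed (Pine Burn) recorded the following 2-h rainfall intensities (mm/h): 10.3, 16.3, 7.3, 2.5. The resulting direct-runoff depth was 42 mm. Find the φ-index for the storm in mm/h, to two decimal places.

φ ≈ 4.30 mm/h

Only the 3 blocks with intensity above φ contribute runoff: 10.3, 16.3, 7.3 mm/h.
Σ(I−φ)·Δt = d  ⇒  (10.3+16.3+7.3 − 3φ)·2 = 42
φ = (33.90 − 42/2) / 3 = 4.30 mm/h.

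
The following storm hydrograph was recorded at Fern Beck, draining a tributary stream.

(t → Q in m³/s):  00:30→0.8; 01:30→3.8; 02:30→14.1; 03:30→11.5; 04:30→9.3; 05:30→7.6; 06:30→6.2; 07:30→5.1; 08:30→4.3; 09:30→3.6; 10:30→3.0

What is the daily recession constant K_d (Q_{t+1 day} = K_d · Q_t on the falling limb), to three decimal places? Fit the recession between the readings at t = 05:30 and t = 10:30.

K_d ≈ 0.012

Between t = 05:30 and t = 10:30 the flow falls from 7.6 to 3.0 m³/s over 5×1 h = 5 h.
Per-interval ratio K = (3.0/7.6)^(1/5) = 0.8304; K_d = K^(24/1) = 0.012.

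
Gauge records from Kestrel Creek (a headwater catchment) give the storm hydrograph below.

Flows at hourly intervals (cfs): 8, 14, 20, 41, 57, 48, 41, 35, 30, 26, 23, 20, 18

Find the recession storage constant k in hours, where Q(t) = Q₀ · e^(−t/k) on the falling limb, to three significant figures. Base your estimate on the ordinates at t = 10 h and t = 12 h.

k ≈ 8.16 h

On the falling limb, Q drops from 23 to 18 cfs between t = 10 h and t = 12 h (Δt = 2 h).
k = −Δt / ln(Q₂/Q₁) = −2 / ln(18/23) = 8.16 h.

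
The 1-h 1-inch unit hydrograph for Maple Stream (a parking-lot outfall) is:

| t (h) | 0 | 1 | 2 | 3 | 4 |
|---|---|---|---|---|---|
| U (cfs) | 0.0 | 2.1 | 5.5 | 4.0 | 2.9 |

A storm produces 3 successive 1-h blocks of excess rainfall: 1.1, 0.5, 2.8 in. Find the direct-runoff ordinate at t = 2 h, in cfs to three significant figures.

Q ≈ 7.10 cfs

By discrete convolution, Q_j = Σ (P_i / 1 in) · U_{j−i}.
At t = 2 h (j=2): Q = (1.1/1)·5.5 + (0.5/1)·2.1 + (2.8/1)·0.0 = 7.10 cfs.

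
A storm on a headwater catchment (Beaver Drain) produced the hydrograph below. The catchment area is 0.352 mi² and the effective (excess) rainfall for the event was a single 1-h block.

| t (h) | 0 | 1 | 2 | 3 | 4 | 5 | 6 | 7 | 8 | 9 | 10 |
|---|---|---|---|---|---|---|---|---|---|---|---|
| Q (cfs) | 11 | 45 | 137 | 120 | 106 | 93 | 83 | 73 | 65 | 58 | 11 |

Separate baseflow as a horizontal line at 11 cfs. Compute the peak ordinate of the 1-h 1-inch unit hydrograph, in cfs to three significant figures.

Direct runoff: 0.0, 34.0, 126.0, 109.0, 95.0, 82.0, 72.0, 62.0, 54.0, 47.0, 0.0 cfs; ΣQ_DR = 681.0 cfs, peak = 126.0 cfs.
Runoff depth d = ΣQ_DR·Δt / A = 681.0 × 3600 / (0.352 mi²) = 2.998 in.
The 1-inch UH is the DRH scaled by (1 in)/d, so U_p = 126.0 × 1/2.998 = 42.0 cfs.

U_p ≈ 42.0 cfs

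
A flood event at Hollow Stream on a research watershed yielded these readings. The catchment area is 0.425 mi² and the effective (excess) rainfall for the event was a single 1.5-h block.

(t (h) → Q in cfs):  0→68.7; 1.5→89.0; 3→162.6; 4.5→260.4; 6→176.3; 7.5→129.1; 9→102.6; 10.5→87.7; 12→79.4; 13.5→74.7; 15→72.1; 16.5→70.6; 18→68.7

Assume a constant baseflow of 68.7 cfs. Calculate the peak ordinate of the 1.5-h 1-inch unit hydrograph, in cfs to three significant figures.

Direct runoff: 0.0, 20.3, 93.9, 191.7, 107.6, 60.4, 33.9, 19.0, 10.7, 6.0, 3.4, 1.9, 0.0 cfs; ΣQ_DR = 548.8 cfs, peak = 191.7 cfs.
Runoff depth d = ΣQ_DR·Δt / A = 548.8 × 5400 / (0.425 mi²) = 3.001 in.
The 1-inch UH is the DRH scaled by (1 in)/d, so U_p = 191.7 × 1/3.001 = 63.9 cfs.

U_p ≈ 63.9 cfs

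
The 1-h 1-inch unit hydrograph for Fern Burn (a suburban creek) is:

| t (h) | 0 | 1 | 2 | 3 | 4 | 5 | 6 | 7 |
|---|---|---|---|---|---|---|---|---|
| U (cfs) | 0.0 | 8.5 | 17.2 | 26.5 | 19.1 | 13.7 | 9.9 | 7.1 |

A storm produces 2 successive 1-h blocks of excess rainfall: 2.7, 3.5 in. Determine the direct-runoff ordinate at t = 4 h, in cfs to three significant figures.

By discrete convolution, Q_j = Σ (P_i / 1 in) · U_{j−i}.
At t = 4 h (j=4): Q = (2.7/1)·19.1 + (3.5/1)·26.5 = 144 cfs.

Q ≈ 144 cfs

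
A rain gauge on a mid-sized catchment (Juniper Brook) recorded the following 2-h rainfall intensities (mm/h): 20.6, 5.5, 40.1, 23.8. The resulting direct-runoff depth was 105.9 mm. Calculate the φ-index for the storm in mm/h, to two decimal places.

φ ≈ 10.52 mm/h

Only the 3 blocks with intensity above φ contribute runoff: 20.6, 40.1, 23.8 mm/h.
Σ(I−φ)·Δt = d  ⇒  (20.6+40.1+23.8 − 3φ)·2 = 105.9
φ = (84.50 − 105.9/2) / 3 = 10.52 mm/h.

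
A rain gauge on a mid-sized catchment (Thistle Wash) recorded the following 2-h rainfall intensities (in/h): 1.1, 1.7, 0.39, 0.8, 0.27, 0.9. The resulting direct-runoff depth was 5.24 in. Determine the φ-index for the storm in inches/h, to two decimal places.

Only the 4 blocks with intensity above φ contribute runoff: 1.1, 1.7, 0.8, 0.9 in/h.
Σ(I−φ)·Δt = d  ⇒  (1.1+1.7+0.8+0.9 − 4φ)·2 = 5.24
φ = (4.500 − 5.24/2) / 4 = 0.47 in/h.

φ ≈ 0.47 in/h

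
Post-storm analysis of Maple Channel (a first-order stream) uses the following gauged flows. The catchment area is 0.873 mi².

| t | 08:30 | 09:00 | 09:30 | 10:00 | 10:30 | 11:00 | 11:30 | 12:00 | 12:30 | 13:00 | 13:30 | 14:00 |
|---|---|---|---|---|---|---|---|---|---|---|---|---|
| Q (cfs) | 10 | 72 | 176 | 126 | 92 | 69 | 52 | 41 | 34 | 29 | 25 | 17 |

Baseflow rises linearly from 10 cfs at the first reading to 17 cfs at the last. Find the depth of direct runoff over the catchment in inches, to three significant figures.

Direct runoff: 0.00, 61.36, 164.73, 114.09, 79.45, 55.82, 38.18, 26.55, 18.91, 13.27, 8.64, 0.00 cfs; ΣQ_DR = 581.0 cfs.
V = ΣQ_DR · Δt = 581.0 × 1800 s = 1.046 × 10^6 ft³.
Over A = 0.873 mi², depth = V / A = 0.516 in.

d ≈ 0.516 in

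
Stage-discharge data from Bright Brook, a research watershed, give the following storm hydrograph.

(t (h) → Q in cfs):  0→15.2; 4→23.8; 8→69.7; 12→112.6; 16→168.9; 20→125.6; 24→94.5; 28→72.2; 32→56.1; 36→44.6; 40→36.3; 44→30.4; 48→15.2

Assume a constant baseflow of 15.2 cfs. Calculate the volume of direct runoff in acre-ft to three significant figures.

V ≈ 221 acre-ft

Direct-runoff ordinates (Q − Q_b): 0.0, 8.6, 54.5, 97.4, 153.7, 110.4, 79.3, 57.0, 40.9, 29.4, 21.1, 15.2, 0.0 cfs.
ΣQ_DR = 667.5 cfs.
With Δt = 4 h = 14400 s, V = ΣQ_DR · Δt = 667.5 × 14400 = 9.61 × 10^6 ft³ = 221 acre-ft.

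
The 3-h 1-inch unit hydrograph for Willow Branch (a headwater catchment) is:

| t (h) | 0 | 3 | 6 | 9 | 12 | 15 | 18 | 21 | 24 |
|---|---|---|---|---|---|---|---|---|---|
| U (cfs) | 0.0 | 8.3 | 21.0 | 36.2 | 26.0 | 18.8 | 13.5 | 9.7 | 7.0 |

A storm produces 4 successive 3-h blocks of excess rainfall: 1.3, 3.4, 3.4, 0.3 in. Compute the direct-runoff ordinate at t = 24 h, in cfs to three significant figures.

By discrete convolution, Q_j = Σ (P_i / 1 in) · U_{j−i}.
At t = 24 h (j=8): Q = (1.3/1)·7.0 + (3.4/1)·9.7 + (3.4/1)·13.5 + (0.3/1)·18.8 = 93.6 cfs.

Q ≈ 93.6 cfs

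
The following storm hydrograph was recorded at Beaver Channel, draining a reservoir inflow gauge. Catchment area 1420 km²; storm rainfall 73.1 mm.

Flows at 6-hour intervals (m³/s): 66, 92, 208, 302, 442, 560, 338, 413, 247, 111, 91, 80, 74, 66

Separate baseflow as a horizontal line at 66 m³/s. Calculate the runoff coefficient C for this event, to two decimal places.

C ≈ 0.45

ΣQ_DR = 2166 m³/s; V = ΣQ_DR·Δt = 4.679 × 10^7 m³.
Runoff depth d = V / A = 32.95 mm.
C = d / P = 32.95 / 73.1 = 0.45.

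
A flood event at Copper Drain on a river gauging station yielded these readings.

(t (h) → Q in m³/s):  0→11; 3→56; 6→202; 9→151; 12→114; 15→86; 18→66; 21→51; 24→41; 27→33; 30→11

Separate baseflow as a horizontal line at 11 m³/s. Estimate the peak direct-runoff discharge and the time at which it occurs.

Subtracting baseflow gives direct-runoff ordinates: 0.0, 45.0, 191.0, 140.0, 103.0, 75.0, 55.0, 40.0, 30.0, 22.0, 0.0 m³/s.
The maximum is 191.0 m³/s, occurring at the reading for t = 6 h.

Q_p = 191.0 m³/s at t = 6 h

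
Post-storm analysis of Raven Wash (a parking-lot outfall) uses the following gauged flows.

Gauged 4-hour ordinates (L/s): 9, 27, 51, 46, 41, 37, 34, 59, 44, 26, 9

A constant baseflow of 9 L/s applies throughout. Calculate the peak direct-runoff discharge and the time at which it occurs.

Q_p = 50.0 L/s at t = 28 h

Subtracting baseflow gives direct-runoff ordinates: 0.0, 18.0, 42.0, 37.0, 32.0, 28.0, 25.0, 50.0, 35.0, 17.0, 0.0 L/s.
The maximum is 50.0 L/s, occurring at the reading for t = 28 h.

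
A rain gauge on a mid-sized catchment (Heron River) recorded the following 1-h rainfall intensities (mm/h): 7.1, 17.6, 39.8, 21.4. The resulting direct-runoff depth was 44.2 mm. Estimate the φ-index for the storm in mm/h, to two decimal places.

Only the 3 blocks with intensity above φ contribute runoff: 17.6, 39.8, 21.4 mm/h.
Σ(I−φ)·Δt = d  ⇒  (17.6+39.8+21.4 − 3φ)·1 = 44.2
φ = (78.80 − 44.2/1) / 3 = 11.53 mm/h.

φ ≈ 11.53 mm/h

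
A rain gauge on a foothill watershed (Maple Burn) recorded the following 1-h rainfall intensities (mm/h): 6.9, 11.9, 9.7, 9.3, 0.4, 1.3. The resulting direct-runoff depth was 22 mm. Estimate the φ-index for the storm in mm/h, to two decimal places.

φ ≈ 3.95 mm/h

Only the 4 blocks with intensity above φ contribute runoff: 6.9, 11.9, 9.7, 9.3 mm/h.
Σ(I−φ)·Δt = d  ⇒  (6.9+11.9+9.7+9.3 − 4φ)·1 = 22
φ = (37.80 − 22/1) / 4 = 3.95 mm/h.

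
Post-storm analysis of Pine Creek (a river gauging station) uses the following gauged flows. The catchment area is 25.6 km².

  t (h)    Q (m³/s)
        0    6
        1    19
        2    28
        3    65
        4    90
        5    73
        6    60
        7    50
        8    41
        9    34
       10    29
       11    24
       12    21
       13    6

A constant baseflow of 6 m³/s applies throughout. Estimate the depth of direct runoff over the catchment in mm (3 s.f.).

Direct runoff: 0.0, 13.0, 22.0, 59.0, 84.0, 67.0, 54.0, 44.0, 35.0, 28.0, 23.0, 18.0, 15.0, 0.0 m³/s; ΣQ_DR = 462.0 m³/s.
V = ΣQ_DR · Δt = 462.0 × 3600 s = 1.663 × 10^6 m³.
Over A = 25.6 km², depth = V / A = 65.0 mm.

d ≈ 65.0 mm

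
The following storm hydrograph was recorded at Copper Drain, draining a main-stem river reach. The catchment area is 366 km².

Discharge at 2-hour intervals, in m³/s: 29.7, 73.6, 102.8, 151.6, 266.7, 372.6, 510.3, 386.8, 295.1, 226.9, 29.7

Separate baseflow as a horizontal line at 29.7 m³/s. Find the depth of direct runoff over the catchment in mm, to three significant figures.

Direct runoff: 0.0, 43.9, 73.1, 121.9, 237.0, 342.9, 480.6, 357.1, 265.4, 197.2, 0.0 m³/s; ΣQ_DR = 2119 m³/s.
V = ΣQ_DR · Δt = 2119 × 7200 s = 1.526 × 10^7 m³.
Over A = 366 km², depth = V / A = 41.7 mm.

d ≈ 41.7 mm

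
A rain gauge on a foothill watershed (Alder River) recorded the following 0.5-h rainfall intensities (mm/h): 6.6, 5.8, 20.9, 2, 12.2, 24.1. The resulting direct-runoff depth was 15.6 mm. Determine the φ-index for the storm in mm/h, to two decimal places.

φ ≈ 8.67 mm/h

Only the 3 blocks with intensity above φ contribute runoff: 20.9, 12.2, 24.1 mm/h.
Σ(I−φ)·Δt = d  ⇒  (20.9+12.2+24.1 − 3φ)·0.5 = 15.6
φ = (57.20 − 15.6/0.5) / 3 = 8.67 mm/h.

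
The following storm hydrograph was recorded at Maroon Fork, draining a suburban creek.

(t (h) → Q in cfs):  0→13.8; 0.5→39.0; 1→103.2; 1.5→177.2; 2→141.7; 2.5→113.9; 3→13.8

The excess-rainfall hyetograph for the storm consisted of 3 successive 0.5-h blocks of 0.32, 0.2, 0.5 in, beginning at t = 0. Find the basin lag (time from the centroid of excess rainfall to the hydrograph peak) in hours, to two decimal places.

t_L ≈ 0.66 h

Centroid of excess rainfall: t_c = Σ P_i·t̄_i / ΣP_i = 0.8382 h (block centres at 0.25, 0.75, 1.25 h).
Hydrograph peak occurs at t = 1.5 h, so basin lag t_L = 1.5 − 0.8382 = 0.66 h.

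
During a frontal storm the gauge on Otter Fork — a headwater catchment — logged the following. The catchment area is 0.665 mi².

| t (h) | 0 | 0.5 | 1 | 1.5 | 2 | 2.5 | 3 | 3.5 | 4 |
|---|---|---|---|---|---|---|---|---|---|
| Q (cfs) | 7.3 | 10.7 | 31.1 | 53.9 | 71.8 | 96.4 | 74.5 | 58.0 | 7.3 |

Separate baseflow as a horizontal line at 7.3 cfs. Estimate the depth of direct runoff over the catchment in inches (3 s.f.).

Direct runoff: 0.0, 3.4, 23.8, 46.6, 64.5, 89.1, 67.2, 50.7, 0.0 cfs; ΣQ_DR = 345.3 cfs.
V = ΣQ_DR · Δt = 345.3 × 1800 s = 6.215 × 10^5 ft³.
Over A = 0.665 mi², depth = V / A = 0.402 in.

d ≈ 0.402 in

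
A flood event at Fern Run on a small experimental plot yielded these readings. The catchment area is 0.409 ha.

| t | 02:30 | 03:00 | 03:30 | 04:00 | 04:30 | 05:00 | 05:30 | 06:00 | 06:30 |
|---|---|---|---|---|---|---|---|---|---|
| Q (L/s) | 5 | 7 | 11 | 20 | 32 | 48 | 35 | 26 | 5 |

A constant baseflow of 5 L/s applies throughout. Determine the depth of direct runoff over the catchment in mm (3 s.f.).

d ≈ 63.4 mm

Direct runoff: 0.0, 2.0, 6.0, 15.0, 27.0, 43.0, 30.0, 21.0, 0.0 L/s; ΣQ_DR = 144.0 L/s.
V = ΣQ_DR · Δt = 144.0 × 1800 s = 2.592 × 10^5 L.
Over A = 0.409 ha, depth = V / A = 63.4 mm.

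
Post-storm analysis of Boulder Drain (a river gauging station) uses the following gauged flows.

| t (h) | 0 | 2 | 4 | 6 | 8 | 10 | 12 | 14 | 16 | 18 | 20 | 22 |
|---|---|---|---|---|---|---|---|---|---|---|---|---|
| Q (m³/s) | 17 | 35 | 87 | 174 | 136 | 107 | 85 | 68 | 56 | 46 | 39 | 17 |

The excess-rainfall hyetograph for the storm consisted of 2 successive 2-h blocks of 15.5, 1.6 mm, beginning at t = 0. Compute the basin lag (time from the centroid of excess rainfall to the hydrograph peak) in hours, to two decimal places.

Centroid of excess rainfall: t_c = Σ P_i·t̄_i / ΣP_i = 1.1871 h (block centres at 1, 3 h).
Hydrograph peak occurs at t = 6 h, so basin lag t_L = 6 − 1.1871 = 4.81 h.

t_L ≈ 4.81 h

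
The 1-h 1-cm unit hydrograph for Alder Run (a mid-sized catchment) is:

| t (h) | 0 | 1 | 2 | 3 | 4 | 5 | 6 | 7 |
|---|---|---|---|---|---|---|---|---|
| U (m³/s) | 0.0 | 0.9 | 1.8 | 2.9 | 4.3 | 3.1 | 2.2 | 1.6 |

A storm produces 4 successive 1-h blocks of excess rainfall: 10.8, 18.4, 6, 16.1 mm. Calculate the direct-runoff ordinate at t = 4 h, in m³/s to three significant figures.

By discrete convolution, Q_j = Σ (P_i / 10 mm) · U_{j−i}.
At t = 4 h (j=4): Q = (10.8/10)·4.3 + (18.4/10)·2.9 + (6/10)·1.8 + (16.1/10)·0.9 = 12.5 m³/s.

Q ≈ 12.5 m³/s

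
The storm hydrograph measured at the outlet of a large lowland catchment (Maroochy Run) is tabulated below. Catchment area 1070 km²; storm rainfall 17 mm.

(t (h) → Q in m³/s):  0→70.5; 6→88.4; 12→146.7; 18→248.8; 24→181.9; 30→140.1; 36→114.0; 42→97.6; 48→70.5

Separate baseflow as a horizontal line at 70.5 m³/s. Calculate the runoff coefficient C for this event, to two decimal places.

ΣQ_DR = 524.0 m³/s; V = ΣQ_DR·Δt = 1.132 × 10^7 m³.
Runoff depth d = V / A = 10.58 mm.
C = d / P = 10.58 / 17 = 0.62.

C ≈ 0.62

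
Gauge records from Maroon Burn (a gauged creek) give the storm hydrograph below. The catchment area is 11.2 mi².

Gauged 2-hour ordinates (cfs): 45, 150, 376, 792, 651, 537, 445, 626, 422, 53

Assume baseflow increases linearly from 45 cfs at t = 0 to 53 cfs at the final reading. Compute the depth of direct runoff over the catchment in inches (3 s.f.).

d ≈ 0.998 in

Direct runoff: 0.00, 104.11, 329.22, 744.33, 602.44, 487.56, 394.67, 574.78, 369.89, 0.00 cfs; ΣQ_DR = 3607 cfs.
V = ΣQ_DR · Δt = 3607 × 7200 s = 2.597 × 10^7 ft³.
Over A = 11.2 mi², depth = V / A = 0.998 in.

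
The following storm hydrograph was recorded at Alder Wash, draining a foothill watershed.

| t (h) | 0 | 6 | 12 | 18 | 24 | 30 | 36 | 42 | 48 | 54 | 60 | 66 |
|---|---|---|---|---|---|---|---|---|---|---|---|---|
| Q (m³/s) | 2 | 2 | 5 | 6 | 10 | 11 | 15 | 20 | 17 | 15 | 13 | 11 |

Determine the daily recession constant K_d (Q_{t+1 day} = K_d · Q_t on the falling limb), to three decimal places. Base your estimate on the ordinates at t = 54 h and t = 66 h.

Between t = 54 h and t = 66 h the flow falls from 15 to 11 m³/s over 2×6 h = 12 h.
Per-interval ratio K = (11/15)^(1/2) = 0.8563; K_d = K^(24/6) = 0.538.

K_d ≈ 0.538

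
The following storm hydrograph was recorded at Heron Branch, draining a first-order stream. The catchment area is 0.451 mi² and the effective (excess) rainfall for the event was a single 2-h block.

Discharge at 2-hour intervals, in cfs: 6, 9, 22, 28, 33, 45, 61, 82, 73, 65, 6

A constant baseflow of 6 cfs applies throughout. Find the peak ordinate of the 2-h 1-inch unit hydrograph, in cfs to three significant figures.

U_p ≈ 30.4 cfs

Direct runoff: 0.0, 3.0, 16.0, 22.0, 27.0, 39.0, 55.0, 76.0, 67.0, 59.0, 0.0 cfs; ΣQ_DR = 364.0 cfs, peak = 76.0 cfs.
Runoff depth d = ΣQ_DR·Δt / A = 364.0 × 7200 / (0.451 mi²) = 2.501 in.
The 1-inch UH is the DRH scaled by (1 in)/d, so U_p = 76.0 × 1/2.501 = 30.4 cfs.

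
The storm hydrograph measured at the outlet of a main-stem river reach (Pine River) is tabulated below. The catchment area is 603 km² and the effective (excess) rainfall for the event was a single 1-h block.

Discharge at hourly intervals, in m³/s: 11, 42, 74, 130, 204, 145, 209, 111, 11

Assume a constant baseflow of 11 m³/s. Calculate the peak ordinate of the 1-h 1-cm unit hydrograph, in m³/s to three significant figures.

Direct runoff: 0.0, 31.0, 63.0, 119.0, 193.0, 134.0, 198.0, 100.0, 0.0 m³/s; ΣQ_DR = 838.0 m³/s, peak = 198.0 m³/s.
Runoff depth d = ΣQ_DR·Δt / A = 838.0 × 3600 / (603 km²) = 5.003 mm.
The 1-cm UH is the DRH scaled by (10 mm)/d, so U_p = 198.0 × 10/5.003 = 396 m³/s.

U_p ≈ 396 m³/s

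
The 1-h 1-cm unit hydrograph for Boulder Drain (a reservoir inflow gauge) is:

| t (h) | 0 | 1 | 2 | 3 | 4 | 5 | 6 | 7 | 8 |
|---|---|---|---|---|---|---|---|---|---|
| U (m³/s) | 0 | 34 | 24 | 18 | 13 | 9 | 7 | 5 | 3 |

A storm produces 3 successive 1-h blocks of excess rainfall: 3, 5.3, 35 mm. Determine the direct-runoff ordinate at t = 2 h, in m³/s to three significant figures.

Q ≈ 25.2 m³/s

By discrete convolution, Q_j = Σ (P_i / 10 mm) · U_{j−i}.
At t = 2 h (j=2): Q = (3/10)·24 + (5.3/10)·34 + (35/10)·0 = 25.2 m³/s.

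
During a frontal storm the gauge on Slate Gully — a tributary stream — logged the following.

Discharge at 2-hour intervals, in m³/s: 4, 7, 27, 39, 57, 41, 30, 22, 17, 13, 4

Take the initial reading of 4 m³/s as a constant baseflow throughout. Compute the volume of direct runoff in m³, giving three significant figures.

V ≈ 1.56 × 10^6 m³

Direct-runoff ordinates (Q − Q_b): 0.0, 3.0, 23.0, 35.0, 53.0, 37.0, 26.0, 18.0, 13.0, 9.0, 0.0 m³/s.
ΣQ_DR = 217.0 m³/s.
With Δt = 2 h = 7200 s, V = ΣQ_DR · Δt = 217.0 × 7200 = 1.56 × 10^6 m³.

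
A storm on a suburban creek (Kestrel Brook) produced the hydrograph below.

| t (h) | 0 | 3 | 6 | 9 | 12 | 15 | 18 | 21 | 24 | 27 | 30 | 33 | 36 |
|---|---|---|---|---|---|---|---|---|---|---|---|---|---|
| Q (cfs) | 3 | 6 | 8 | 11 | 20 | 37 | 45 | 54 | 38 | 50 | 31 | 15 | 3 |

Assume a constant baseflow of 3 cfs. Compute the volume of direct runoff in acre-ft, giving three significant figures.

V ≈ 69.9 acre-ft

Direct-runoff ordinates (Q − Q_b): 0.0, 3.0, 5.0, 8.0, 17.0, 34.0, 42.0, 51.0, 35.0, 47.0, 28.0, 12.0, 0.0 cfs.
ΣQ_DR = 282.0 cfs.
With Δt = 3 h = 10800 s, V = ΣQ_DR · Δt = 282.0 × 10800 = 3.05 × 10^6 ft³ = 69.9 acre-ft.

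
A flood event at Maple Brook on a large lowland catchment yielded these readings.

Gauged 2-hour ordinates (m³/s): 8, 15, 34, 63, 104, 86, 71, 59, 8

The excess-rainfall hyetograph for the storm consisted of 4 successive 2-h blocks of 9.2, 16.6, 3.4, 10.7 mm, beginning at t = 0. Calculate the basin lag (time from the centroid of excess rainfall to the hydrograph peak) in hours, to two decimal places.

Centroid of excess rainfall: t_c = Σ P_i·t̄_i / ΣP_i = 3.7820 h (block centres at 1, 3, 5, 7 h).
Hydrograph peak occurs at t = 8 h, so basin lag t_L = 8 − 3.7820 = 4.22 h.

t_L ≈ 4.22 h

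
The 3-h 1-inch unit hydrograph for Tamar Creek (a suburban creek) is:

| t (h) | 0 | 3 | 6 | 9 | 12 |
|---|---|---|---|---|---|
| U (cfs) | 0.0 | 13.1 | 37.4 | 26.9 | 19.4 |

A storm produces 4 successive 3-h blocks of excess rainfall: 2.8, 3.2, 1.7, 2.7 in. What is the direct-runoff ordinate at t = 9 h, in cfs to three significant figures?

By discrete convolution, Q_j = Σ (P_i / 1 in) · U_{j−i}.
At t = 9 h (j=3): Q = (2.8/1)·26.9 + (3.2/1)·37.4 + (1.7/1)·13.1 + (2.7/1)·0.0 = 217 cfs.

Q ≈ 217 cfs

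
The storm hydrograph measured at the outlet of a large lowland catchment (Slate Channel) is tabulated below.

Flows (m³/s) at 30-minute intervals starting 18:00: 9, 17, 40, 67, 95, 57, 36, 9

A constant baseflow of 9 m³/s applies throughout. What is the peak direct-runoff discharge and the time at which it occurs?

Q_p = 86.0 m³/s at t = 20:00

Subtracting baseflow gives direct-runoff ordinates: 0.0, 8.0, 31.0, 58.0, 86.0, 48.0, 27.0, 0.0 m³/s.
The maximum is 86.0 m³/s, occurring at the reading for t = 20:00.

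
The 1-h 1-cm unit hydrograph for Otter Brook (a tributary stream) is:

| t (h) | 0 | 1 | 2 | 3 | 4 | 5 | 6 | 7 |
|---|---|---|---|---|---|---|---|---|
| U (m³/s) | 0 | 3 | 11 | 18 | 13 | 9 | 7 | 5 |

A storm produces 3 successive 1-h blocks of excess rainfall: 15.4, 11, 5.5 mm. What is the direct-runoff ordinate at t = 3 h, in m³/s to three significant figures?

By discrete convolution, Q_j = Σ (P_i / 10 mm) · U_{j−i}.
At t = 3 h (j=3): Q = (15.4/10)·18 + (11/10)·11 + (5.5/10)·3 = 41.5 m³/s.

Q ≈ 41.5 m³/s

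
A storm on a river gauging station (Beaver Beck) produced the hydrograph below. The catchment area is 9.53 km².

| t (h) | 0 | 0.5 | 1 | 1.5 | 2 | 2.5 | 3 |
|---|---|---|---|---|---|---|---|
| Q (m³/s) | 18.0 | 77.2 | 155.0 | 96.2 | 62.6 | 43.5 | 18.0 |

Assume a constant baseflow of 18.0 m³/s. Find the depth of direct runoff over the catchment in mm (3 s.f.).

Direct runoff: 0.0, 59.2, 137.0, 78.2, 44.6, 25.5, 0.0 m³/s; ΣQ_DR = 344.5 m³/s.
V = ΣQ_DR · Δt = 344.5 × 1800 s = 6.201 × 10^5 m³.
Over A = 9.53 km², depth = V / A = 65.1 mm.

d ≈ 65.1 mm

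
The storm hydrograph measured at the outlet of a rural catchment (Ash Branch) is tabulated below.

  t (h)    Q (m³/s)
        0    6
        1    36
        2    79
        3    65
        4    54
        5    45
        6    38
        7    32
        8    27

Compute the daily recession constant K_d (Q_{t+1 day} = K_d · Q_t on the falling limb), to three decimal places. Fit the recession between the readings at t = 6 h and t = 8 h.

Between t = 6 h and t = 8 h the flow falls from 38 to 27 m³/s over 2×1 h = 2 h.
Per-interval ratio K = (27/38)^(1/2) = 0.8429; K_d = K^(24/1) = 0.017.

K_d ≈ 0.017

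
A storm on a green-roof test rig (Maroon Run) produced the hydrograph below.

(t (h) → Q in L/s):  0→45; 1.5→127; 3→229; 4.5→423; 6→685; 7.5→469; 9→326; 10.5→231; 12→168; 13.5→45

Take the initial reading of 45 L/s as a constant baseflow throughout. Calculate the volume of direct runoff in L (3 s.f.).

V ≈ 1.24 × 10^7 L

Direct-runoff ordinates (Q − Q_b): 0.0, 82.0, 184.0, 378.0, 640.0, 424.0, 281.0, 186.0, 123.0, 0.0 L/s.
ΣQ_DR = 2298 L/s.
With Δt = 1.5 h = 5400 s, V = ΣQ_DR · Δt = 2298 × 5400 = 1.24 × 10^7 L.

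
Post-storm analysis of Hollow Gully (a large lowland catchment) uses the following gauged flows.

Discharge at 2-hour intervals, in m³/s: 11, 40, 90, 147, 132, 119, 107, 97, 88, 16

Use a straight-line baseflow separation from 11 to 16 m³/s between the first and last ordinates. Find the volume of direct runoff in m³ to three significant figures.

Direct-runoff ordinates (Q − Q_b): 0.00, 28.44, 77.89, 134.33, 118.78, 105.22, 92.67, 82.11, 72.56, 0.00 m³/s.
ΣQ_DR = 712.0 m³/s.
With Δt = 2 h = 7200 s, V = ΣQ_DR · Δt = 712.0 × 7200 = 5.13 × 10^6 m³.

V ≈ 5.13 × 10^6 m³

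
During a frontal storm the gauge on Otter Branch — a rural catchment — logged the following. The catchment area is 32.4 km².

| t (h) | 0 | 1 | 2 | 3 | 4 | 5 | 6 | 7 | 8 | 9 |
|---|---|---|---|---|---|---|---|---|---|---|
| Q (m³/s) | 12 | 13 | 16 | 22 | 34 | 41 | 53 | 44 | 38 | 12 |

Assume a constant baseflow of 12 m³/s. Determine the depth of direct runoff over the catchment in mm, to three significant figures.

Direct runoff: 0.0, 1.0, 4.0, 10.0, 22.0, 29.0, 41.0, 32.0, 26.0, 0.0 m³/s; ΣQ_DR = 165.0 m³/s.
V = ΣQ_DR · Δt = 165.0 × 3600 s = 5.940 × 10^5 m³.
Over A = 32.4 km², depth = V / A = 18.3 mm.

d ≈ 18.3 mm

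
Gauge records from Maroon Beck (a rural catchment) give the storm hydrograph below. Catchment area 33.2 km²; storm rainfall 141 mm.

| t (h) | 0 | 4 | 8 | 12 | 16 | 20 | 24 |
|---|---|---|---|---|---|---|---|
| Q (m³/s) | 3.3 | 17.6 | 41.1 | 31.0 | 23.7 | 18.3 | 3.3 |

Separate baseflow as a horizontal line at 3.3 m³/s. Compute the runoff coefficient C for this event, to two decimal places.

ΣQ_DR = 115.2 m³/s; V = ΣQ_DR·Δt = 1.659 × 10^6 m³.
Runoff depth d = V / A = 49.97 mm.
C = d / P = 49.97 / 141 = 0.35.

C ≈ 0.35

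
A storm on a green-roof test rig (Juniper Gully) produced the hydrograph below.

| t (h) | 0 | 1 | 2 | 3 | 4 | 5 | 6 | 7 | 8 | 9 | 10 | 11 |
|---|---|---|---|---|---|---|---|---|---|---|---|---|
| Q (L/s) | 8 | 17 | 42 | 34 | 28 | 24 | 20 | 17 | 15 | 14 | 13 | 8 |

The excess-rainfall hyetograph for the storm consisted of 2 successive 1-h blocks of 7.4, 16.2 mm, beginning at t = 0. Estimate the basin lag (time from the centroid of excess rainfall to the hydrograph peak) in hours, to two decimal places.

Centroid of excess rainfall: t_c = Σ P_i·t̄_i / ΣP_i = 1.1864 h (block centres at 0.5, 1.5 h).
Hydrograph peak occurs at t = 2 h, so basin lag t_L = 2 − 1.1864 = 0.81 h.

t_L ≈ 0.81 h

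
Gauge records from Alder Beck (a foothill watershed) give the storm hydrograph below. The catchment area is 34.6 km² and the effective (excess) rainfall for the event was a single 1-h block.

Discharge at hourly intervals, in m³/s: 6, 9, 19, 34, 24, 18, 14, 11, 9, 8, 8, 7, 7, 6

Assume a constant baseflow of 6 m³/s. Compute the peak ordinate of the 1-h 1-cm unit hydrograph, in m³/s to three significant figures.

U_p ≈ 28.0 m³/s

Direct runoff: 0.0, 3.0, 13.0, 28.0, 18.0, 12.0, 8.0, 5.0, 3.0, 2.0, 2.0, 1.0, 1.0, 0.0 m³/s; ΣQ_DR = 96.00 m³/s, peak = 28.0 m³/s.
Runoff depth d = ΣQ_DR·Δt / A = 96.00 × 3600 / (34.6 km²) = 9.988 mm.
The 1-cm UH is the DRH scaled by (10 mm)/d, so U_p = 28.0 × 10/9.988 = 28.0 m³/s.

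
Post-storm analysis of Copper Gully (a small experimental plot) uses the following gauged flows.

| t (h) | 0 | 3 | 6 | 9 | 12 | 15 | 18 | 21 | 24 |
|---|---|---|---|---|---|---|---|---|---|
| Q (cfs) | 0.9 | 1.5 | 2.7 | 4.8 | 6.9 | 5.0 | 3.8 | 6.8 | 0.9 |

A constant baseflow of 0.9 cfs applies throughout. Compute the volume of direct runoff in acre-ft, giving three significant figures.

Direct-runoff ordinates (Q − Q_b): 0.0, 0.6, 1.8, 3.9, 6.0, 4.1, 2.9, 5.9, 0.0 cfs.
ΣQ_DR = 25.20 cfs.
With Δt = 3 h = 10800 s, V = ΣQ_DR · Δt = 25.20 × 10800 = 2.72 × 10^5 ft³ = 6.25 acre-ft.

V ≈ 6.25 acre-ft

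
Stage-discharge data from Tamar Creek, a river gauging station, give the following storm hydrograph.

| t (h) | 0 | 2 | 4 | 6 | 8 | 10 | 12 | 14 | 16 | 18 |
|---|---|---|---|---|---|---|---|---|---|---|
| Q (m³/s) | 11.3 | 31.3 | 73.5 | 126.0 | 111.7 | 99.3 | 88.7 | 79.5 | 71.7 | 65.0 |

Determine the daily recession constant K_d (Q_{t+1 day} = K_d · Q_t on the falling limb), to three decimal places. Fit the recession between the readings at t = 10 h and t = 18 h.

K_d ≈ 0.280

Between t = 10 h and t = 18 h the flow falls from 99.3 to 65.0 m³/s over 4×2 h = 8 h.
Per-interval ratio K = (65.0/99.3)^(1/4) = 0.8995; K_d = K^(24/2) = 0.280.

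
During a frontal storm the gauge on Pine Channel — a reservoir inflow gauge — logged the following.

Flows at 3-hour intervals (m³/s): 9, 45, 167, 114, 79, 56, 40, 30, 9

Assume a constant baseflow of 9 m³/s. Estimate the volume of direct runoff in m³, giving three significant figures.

Direct-runoff ordinates (Q − Q_b): 0.0, 36.0, 158.0, 105.0, 70.0, 47.0, 31.0, 21.0, 0.0 m³/s.
ΣQ_DR = 468.0 m³/s.
With Δt = 3 h = 10800 s, V = ΣQ_DR · Δt = 468.0 × 10800 = 5.05 × 10^6 m³.

V ≈ 5.05 × 10^6 m³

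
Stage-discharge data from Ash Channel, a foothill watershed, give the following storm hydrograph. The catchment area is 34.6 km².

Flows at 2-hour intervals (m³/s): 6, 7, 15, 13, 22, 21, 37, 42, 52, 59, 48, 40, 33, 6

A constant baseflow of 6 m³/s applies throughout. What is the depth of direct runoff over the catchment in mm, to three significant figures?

Direct runoff: 0.0, 1.0, 9.0, 7.0, 16.0, 15.0, 31.0, 36.0, 46.0, 53.0, 42.0, 34.0, 27.0, 0.0 m³/s; ΣQ_DR = 317.0 m³/s.
V = ΣQ_DR · Δt = 317.0 × 7200 s = 2.282 × 10^6 m³.
Over A = 34.6 km², depth = V / A = 66.0 mm.

d ≈ 66.0 mm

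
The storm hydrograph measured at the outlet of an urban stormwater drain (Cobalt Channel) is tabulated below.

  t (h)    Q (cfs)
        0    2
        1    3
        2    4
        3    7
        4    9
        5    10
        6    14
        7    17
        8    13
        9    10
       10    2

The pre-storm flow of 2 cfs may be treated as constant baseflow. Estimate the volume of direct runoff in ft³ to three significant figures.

Direct-runoff ordinates (Q − Q_b): 0.0, 1.0, 2.0, 5.0, 7.0, 8.0, 12.0, 15.0, 11.0, 8.0, 0.0 cfs.
ΣQ_DR = 69.00 cfs.
With Δt = 1 h = 3600 s, V = ΣQ_DR · Δt = 69.00 × 3600 = 2.48 × 10^5 ft³.

V ≈ 2.48 × 10^5 ft³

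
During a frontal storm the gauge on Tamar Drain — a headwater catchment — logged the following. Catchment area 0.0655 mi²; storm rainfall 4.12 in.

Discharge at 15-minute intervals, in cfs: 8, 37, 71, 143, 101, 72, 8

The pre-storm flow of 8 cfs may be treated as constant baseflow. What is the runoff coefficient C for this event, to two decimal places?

ΣQ_DR = 384.0 cfs; V = ΣQ_DR·Δt = 3.456 × 10^5 ft³.
Runoff depth d = V / A = 2.271 in.
C = d / P = 2.271 / 4.12 = 0.55.

C ≈ 0.55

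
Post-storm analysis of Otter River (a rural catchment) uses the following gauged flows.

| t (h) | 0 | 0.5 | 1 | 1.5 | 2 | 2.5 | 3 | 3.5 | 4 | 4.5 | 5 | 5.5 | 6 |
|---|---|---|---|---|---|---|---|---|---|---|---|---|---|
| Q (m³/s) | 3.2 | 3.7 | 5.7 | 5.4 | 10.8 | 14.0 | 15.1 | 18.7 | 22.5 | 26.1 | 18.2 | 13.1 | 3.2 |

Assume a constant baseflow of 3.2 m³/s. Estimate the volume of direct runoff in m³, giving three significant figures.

V ≈ 2.13 × 10^5 m³

Direct-runoff ordinates (Q − Q_b): 0.0, 0.5, 2.5, 2.2, 7.6, 10.8, 11.9, 15.5, 19.3, 22.9, 15.0, 9.9, 0.0 m³/s.
ΣQ_DR = 118.1 m³/s.
With Δt = 0.5 h = 1800 s, V = ΣQ_DR · Δt = 118.1 × 1800 = 2.13 × 10^5 m³.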